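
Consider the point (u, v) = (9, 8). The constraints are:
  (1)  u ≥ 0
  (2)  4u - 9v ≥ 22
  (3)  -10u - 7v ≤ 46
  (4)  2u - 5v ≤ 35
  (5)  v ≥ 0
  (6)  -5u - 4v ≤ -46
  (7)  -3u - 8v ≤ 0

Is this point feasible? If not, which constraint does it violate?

not feasible — violates (2)

Constraint (2): 4u - 9v = -36, which is not ≥ 22. All other constraints are satisfied.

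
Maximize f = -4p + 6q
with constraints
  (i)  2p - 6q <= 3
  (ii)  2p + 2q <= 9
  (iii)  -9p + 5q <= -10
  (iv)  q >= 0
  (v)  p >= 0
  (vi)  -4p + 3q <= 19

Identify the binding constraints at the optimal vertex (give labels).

(ii) and (iii)

Vertices and f = -4p + 6q:
  (15/4, 3/4) → f = -21/2
  (3/2, 0) → f = -6
  (65/28, 61/28) → f = 53/14
  (10/9, 0) → f = -40/9

The maximum is at (65/28, 61/28). Substituting into each constraint, equality holds for (ii) and (iii); the remaining constraints have slack.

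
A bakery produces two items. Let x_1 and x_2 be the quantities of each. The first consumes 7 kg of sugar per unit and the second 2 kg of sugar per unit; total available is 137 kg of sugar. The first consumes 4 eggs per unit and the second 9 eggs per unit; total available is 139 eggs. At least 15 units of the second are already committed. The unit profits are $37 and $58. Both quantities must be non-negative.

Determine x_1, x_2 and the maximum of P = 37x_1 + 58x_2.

Vertices and P = 37x_1 + 58x_2:
  (0, 139/9) → P = 8062/9
  (0, 15) → P = 870
  (1, 15) → P = 907

The binding constraints are 4x_1 + 9x_2 = 139 and x_2 = 15.
Solving simultaneously gives x_1 = 1, x_2 = 15.

x_1 = 1, x_2 = 15, maximum P = 907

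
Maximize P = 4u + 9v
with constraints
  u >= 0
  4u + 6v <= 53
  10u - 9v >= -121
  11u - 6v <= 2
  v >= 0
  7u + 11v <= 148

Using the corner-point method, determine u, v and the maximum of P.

u = 0, v = 53/6, maximum P = 159/2

Corner points and P = 4u + 9v:
  (0, 53/6) → P = 159/2
  (0, 0) → P = 0
  (11/3, 115/18) → P = 433/6
  (2/11, 0) → P = 8/11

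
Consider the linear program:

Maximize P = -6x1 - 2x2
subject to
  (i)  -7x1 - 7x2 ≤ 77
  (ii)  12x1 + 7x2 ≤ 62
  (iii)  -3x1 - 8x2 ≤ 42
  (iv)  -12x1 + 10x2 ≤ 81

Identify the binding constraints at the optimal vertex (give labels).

Corner points and P = -6x1 - 2x2:
  (158/15, -46/5) → P = -224/5
  (53/204, 143/17) → P = -625/34
  (-178/21, -29/14) → P = 55

The maximum is at (-178/21, -29/14). Substituting into each constraint, equality holds for (iii) and (iv); the remaining constraints have slack.

(iii) and (iv)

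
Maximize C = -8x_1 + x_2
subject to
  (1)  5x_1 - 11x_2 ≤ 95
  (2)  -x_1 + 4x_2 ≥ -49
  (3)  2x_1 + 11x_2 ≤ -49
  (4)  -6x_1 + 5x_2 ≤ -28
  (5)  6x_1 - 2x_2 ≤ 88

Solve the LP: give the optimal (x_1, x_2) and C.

x_1 = -167/41, x_2 = -430/41, maximum C = 906/41

Corner points and C = -8x_1 + x_2:
  (46/7, -435/77) → C = -4483/77
  (-167/41, -430/41) → C = 906/41
  (63/76, -175/38) → C = -427/38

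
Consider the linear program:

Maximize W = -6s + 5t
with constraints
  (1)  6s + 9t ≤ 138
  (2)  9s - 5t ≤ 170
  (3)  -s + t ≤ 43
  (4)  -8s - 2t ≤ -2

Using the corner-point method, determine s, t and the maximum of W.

s = -43/10, t = 91/5, maximum W = 584/5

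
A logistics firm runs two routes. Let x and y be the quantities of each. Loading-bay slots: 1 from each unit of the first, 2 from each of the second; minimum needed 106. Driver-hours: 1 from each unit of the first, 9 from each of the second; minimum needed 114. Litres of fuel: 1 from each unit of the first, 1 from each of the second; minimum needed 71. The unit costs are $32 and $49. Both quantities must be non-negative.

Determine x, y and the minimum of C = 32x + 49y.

x = 36, y = 35, minimum C = 2867

Feasible corners and C = 32x + 49y:
  (0, 71) → C = 3479
  (114, 0) → C = 3648
  (726/7, 8/7) → C = 23624/7
  (36, 35) → C = 2867
The feasible region is unbounded (it extends along (0, 1), (1, 0)), but C strictly increases along every unbounded feasible direction, so there is no improving ray and the minimum is attained at a vertex.

The binding constraints are x + 2y = 106 and x + y = 71.
Solving simultaneously gives x = 36, y = 35.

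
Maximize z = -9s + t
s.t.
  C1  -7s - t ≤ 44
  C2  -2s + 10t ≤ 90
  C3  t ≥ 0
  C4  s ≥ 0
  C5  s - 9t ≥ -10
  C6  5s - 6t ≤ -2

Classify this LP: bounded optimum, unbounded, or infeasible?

Feasible corners and z = -9s + t:
  (0, 10/9) → z = 10/9
  (0, 1/3) → z = 1/3
  (14/13, 16/13) → z = -110/13
The feasible region has finitely many vertices and no improving ray; the maximum is 10/9 at (0, 10/9).

bounded optimum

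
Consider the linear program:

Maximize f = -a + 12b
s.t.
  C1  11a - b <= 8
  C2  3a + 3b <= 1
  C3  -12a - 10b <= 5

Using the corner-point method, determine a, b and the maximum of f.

Vertices and f = -a + 12b:
  (25/36, -13/36) → f = -181/36
  (75/122, -151/122) → f = -1887/122
  (-25/6, 9/2) → f = 349/6

The binding constraints are 3a + 3b = 1 and -12a - 10b = 5.
Solving simultaneously gives a = -25/6, b = 9/2.

a = -25/6, b = 9/2, maximum f = 349/6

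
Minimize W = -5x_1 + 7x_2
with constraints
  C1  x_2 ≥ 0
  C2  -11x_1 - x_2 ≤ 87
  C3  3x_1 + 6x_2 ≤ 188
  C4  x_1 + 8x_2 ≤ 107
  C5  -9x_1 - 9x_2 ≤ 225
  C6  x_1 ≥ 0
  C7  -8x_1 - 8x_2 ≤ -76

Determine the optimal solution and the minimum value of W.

Vertices and W = -5x_1 + 7x_2:
  (188/3, 0) → W = -940/3
  (19/2, 0) → W = -95/2
  (431/9, 133/18) → W = -3379/18
  (0, 107/8) → W = 749/8
  (0, 19/2) → W = 133/2

x_1 = 188/3, x_2 = 0, minimum W = -940/3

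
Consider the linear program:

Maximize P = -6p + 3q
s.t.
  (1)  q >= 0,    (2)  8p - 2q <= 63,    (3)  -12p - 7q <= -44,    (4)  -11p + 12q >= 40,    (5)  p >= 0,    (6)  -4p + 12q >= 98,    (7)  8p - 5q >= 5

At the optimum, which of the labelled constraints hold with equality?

(6) and (7)

Extreme points and P = -6p + 3q:
  (418/37, 1013/74) → P = -1977/74
  (305/24, 58/3) → P = -73/4
  (58/7, 153/14) → P = -237/14
  (275/38, 201/19) → P = -222/19

The maximum is at (275/38, 201/19). Substituting into each constraint, equality holds for (6) and (7); the remaining constraints have slack.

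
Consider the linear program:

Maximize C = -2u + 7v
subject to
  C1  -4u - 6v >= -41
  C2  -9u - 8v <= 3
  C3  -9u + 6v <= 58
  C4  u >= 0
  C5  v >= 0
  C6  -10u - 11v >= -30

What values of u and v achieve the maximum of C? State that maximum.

u = 0, v = 30/11, maximum C = 210/11

Corner points and C = -2u + 7v:
  (0, 0) → C = 0
  (0, 30/11) → C = 210/11
  (3, 0) → C = -6

The optimum lies where u = 0 and -10u - 11v = -30.
Solving simultaneously gives u = 0, v = 30/11.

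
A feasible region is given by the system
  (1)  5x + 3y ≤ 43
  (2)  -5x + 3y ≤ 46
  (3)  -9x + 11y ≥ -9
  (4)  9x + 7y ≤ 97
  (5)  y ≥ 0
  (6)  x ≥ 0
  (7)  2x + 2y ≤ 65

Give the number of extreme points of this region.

The feasible vertices (each the meet of two boundaries and inside every other half-plane) are:
  (250/41, 171/41)
  (5/4, 49/4)
  (1, 0)
  (0, 97/7)
  (0, 0)

5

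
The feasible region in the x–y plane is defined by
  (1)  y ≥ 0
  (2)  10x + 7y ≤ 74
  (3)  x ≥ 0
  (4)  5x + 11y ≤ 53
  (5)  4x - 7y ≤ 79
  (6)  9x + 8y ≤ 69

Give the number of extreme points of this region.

The feasible vertices (each the meet of two boundaries and inside every other half-plane) are:
  (37/5, 0)
  (0, 0)
  (109/17, 24/17)
  (0, 53/11)
  (335/59, 132/59)

5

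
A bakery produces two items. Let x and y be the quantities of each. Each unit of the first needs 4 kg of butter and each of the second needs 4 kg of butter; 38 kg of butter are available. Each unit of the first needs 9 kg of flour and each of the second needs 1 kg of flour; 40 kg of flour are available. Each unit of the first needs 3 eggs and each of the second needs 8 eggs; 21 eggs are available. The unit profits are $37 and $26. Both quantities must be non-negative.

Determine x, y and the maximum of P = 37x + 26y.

Extreme points and P = 37x + 26y:
  (0, 0) → P = 0
  (0, 21/8) → P = 273/4
  (40/9, 0) → P = 1480/9
  (13/3, 1) → P = 559/3

The binding constraints are 9x + y = 40 and 3x + 8y = 21.
Solving simultaneously gives x = 13/3, y = 1.

x = 13/3, y = 1, maximum P = 559/3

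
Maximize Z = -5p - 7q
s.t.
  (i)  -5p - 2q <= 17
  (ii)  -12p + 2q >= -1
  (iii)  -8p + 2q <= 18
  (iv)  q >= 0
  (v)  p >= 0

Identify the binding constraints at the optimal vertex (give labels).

(iv) and (v)

Corner points and Z = -5p - 7q:
  (19/4, 28) → Z = -879/4
  (1/12, 0) → Z = -5/12
  (0, 9) → Z = -63
  (0, 0) → Z = 0

The maximum is at (0, 0). Substituting into each constraint, equality holds for (iv) and (v); the remaining constraints have slack.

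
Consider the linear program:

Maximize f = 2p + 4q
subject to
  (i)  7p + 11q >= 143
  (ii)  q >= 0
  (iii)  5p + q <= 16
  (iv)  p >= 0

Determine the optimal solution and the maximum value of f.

Feasible corners and f = 2p + 4q:
  (11/16, 201/16) → f = 413/8
  (0, 13) → f = 52
  (0, 16) → f = 64

p = 0, q = 16, maximum f = 64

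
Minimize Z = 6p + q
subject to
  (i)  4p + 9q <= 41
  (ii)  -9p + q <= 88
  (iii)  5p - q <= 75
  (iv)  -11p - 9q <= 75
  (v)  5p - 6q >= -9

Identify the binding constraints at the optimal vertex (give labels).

(iv) and (v)

Extreme points and Z = 6p + q:
  (716/49, -95/49) → Z = 4201/49
  (55/23, 241/69) → Z = 1231/69
  (75/7, -150/7) → Z = 300/7
  (-177/37, -92/37) → Z = -1154/37

The minimum is at (-177/37, -92/37). Substituting into each constraint, equality holds for (iv) and (v); the remaining constraints have slack.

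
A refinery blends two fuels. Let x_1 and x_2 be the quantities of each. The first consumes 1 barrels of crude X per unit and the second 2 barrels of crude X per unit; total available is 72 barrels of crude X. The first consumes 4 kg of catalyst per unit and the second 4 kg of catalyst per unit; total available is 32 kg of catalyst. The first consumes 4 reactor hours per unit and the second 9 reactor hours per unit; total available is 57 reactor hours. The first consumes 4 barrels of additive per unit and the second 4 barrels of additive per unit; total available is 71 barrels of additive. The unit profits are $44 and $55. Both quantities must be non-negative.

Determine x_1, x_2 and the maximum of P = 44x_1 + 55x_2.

x_1 = 3, x_2 = 5, maximum P = 407

Vertices and P = 44x_1 + 55x_2:
  (0, 0) → P = 0
  (0, 19/3) → P = 1045/3
  (8, 0) → P = 352
  (3, 5) → P = 407

At the optimal vertex, 4x_1 + 4x_2 = 32 and 4x_1 + 9x_2 = 57.
Solving simultaneously gives x_1 = 3, x_2 = 5.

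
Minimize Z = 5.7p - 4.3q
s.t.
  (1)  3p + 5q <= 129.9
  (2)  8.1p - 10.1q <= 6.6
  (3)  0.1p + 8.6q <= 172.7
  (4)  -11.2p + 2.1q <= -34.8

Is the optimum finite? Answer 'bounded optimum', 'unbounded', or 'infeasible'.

bounded optimum

Extreme points and Z = 5.7p - 4.3q:
  (44833/2360, 34413/2360) → Z = 537861/11800
  (12682/1265, 50511/2530) → Z = -1263/44
  (33762/9611, 20796/9611) → Z = 515103/48055
  (66195/9653, 193076/9653) → Z = -4529153/96530
The feasible region has finitely many vertices and no improving ray; the minimum is -4529153/96530 at (66195/9653, 193076/9653).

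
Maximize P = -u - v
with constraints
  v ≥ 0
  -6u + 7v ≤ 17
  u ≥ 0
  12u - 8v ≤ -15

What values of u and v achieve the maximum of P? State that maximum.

u = 0, v = 15/8, maximum P = -15/8

Feasible corners and P = -u - v:
  (0, 17/7) → P = -17/7
  (31/36, 19/6) → P = -145/36
  (0, 15/8) → P = -15/8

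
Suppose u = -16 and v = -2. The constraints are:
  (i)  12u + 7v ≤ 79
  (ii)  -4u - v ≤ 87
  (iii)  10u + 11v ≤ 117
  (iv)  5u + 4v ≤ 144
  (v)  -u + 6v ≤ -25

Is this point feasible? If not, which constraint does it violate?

not feasible — violates (v)

Constraint (v): -u + 6v = 4, which is not ≤ -25. All other constraints are satisfied.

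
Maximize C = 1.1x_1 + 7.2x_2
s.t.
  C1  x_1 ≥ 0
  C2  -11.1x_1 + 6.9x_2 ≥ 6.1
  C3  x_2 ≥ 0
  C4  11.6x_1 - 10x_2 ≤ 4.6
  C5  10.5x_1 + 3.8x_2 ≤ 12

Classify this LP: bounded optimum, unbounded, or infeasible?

bounded optimum

Vertices and C = 1.1x_1 + 7.2x_2:
  (0, 61/69) → C = 732/115
  (0, 60/19) → C = 432/19
  (5962/11463, 6575/3821) → C = 742891/57315
The feasible region has finitely many vertices and no improving ray; the maximum is 432/19 at (0, 60/19).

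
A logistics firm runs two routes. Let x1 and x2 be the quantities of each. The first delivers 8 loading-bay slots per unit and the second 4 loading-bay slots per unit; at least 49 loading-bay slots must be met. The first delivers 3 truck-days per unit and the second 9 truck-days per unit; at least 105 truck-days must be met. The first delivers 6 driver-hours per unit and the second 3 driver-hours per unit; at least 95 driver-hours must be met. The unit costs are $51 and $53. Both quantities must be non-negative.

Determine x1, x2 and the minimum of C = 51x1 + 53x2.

x1 = 12, x2 = 23/3, minimum C = 3055/3

Corner points and C = 51x1 + 53x2:
  (0, 95/3) → C = 5035/3
  (35, 0) → C = 1785
  (12, 23/3) → C = 3055/3
The feasible region is unbounded (it extends along (0, 1), (1, 0)), but C strictly increases along every unbounded feasible direction, so there is no improving ray and the minimum is attained at a vertex.

At the optimal vertex, 3x1 + 9x2 = 105 and 6x1 + 3x2 = 95.
Solving simultaneously gives x1 = 12, x2 = 23/3.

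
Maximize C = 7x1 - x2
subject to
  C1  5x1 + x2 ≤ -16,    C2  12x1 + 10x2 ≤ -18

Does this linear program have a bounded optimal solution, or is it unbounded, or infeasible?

unbounded

From the feasible point (-71/19, 51/19), moving in the direction (1, -5) keeps every constraint satisfied while C increases without bound.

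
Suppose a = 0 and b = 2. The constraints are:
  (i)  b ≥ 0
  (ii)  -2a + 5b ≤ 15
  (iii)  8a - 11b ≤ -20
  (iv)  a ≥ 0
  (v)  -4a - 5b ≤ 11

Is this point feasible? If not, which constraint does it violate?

(i): 2 ≥ 0 ✓
(ii): 10 ≤ 15 ✓
(iii): -22 ≤ -20 ✓
(iv): 0 ≥ 0 ✓
(v): -10 ≤ 11 ✓

feasible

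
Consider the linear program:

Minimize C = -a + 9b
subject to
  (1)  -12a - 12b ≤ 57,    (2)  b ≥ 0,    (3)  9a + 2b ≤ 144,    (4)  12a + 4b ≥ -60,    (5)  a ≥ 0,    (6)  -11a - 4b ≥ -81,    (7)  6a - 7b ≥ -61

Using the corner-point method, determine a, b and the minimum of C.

a = 81/11, b = 0, minimum C = -81/11

Feasible corners and C = -a + 9b:
  (0, 0) → C = 0
  (81/11, 0) → C = -81/11
  (0, 61/7) → C = 549/7
  (323/101, 1157/101) → C = 10090/101

The binding constraints are b = 0 and -11a - 4b = -81.
Solving simultaneously gives a = 81/11, b = 0.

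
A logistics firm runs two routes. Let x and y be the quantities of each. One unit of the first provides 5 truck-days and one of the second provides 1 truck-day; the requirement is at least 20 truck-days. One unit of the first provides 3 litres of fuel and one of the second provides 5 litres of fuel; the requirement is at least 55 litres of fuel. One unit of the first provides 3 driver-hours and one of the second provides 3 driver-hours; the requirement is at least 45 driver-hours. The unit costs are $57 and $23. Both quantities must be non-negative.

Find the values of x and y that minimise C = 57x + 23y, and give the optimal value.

x = 5/4, y = 55/4, minimum C = 775/2

Feasible corners and C = 57x + 23y:
  (0, 20) → C = 460
  (55/3, 0) → C = 1045
  (5/4, 55/4) → C = 775/2
  (10, 5) → C = 685
The feasible region is unbounded (it extends along (0, 1), (1, 0)), but C strictly increases along every unbounded feasible direction, so there is no improving ray and the minimum is attained at a vertex.

At the optimal vertex, 5x + y = 20 and 3x + 3y = 45.
Solving simultaneously gives x = 5/4, y = 55/4.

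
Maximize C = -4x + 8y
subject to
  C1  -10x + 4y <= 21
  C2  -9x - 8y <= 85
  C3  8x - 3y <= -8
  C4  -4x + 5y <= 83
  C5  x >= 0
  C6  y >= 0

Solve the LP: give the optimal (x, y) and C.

x = 209/28, y = 158/7, maximum C = 1055/7

Corner points and C = -4x + 8y:
  (227/34, 373/17) → C = 2530/17
  (0, 21/4) → C = 42
  (209/28, 158/7) → C = 1055/7
  (0, 8/3) → C = 64/3

The binding constraints are 8x - 3y = -8 and -4x + 5y = 83.
Solving simultaneously gives x = 209/28, y = 158/7.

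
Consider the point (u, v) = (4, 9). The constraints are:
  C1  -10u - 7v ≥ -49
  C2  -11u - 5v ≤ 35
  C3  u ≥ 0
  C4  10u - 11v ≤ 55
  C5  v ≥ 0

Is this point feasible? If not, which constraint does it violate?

Constraint C1: -10u - 7v = -103, which is not ≥ -49. All other constraints are satisfied.

not feasible — violates C1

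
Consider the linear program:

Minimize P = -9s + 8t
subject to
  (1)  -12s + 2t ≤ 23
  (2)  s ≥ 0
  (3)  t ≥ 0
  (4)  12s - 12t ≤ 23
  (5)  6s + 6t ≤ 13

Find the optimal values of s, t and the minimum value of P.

At the optimal vertex, 12s - 12t = 23 and 6s + 6t = 13.
Solving simultaneously gives s = 49/24, t = 1/8.

s = 49/24, t = 1/8, minimum P = -139/8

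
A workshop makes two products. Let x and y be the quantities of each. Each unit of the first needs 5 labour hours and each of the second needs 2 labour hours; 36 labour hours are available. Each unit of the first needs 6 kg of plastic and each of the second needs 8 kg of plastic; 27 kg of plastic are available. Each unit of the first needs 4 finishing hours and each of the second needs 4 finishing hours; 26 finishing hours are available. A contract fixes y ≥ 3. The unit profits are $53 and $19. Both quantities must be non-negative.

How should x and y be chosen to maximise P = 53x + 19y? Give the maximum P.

x = 1/2, y = 3, maximum P = 167/2

Feasible corners and P = 53x + 19y:
  (0, 27/8) → P = 513/8
  (0, 3) → P = 57
  (1/2, 3) → P = 167/2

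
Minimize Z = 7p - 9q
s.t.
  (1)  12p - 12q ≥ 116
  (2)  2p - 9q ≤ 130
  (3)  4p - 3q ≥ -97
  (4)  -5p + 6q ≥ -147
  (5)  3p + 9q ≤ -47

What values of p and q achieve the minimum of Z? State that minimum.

Corner points and Z = 7p - 9q:
  (-43/7, -332/21) → Z = 695/7
  (10/3, -19/3) → Z = 241/3
  (181/11, -356/33) → Z = 2335/11
  (347/21, -676/63) → Z = 4457/21

p = 10/3, q = -19/3, minimum Z = 241/3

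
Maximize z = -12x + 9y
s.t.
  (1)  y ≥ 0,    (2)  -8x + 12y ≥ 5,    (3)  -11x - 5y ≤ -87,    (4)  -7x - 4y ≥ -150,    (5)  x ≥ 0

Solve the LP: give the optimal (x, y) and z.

Corner points and z = -12x + 9y:
  (1019/172, 751/172) → z = -5469/172
  (445/29, 1235/116) → z = -10245/116
  (0, 87/5) → z = 783/5
  (0, 75/2) → z = 675/2

The optimum lies where -7x - 4y = -150 and x = 0.
Solving simultaneously gives x = 0, y = 75/2.

x = 0, y = 75/2, maximum z = 675/2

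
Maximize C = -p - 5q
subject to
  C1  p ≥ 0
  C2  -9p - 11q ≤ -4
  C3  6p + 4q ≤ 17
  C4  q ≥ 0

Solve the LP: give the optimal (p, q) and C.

Extreme points and C = -p - 5q:
  (0, 4/11) → C = -20/11
  (0, 17/4) → C = -85/4
  (4/9, 0) → C = -4/9
  (17/6, 0) → C = -17/6

At the optimal vertex, -9p - 11q = -4 and q = 0.
Solving simultaneously gives p = 4/9, q = 0.

p = 4/9, q = 0, maximum C = -4/9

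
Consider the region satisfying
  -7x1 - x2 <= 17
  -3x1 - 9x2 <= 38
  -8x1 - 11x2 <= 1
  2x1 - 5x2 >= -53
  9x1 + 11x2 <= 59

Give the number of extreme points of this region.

4

The feasible vertices (each the meet of two boundaries and inside every other half-plane) are:
  (-62/23, 43/23)
  (-123/34, 283/34)
  (409/39, -301/39)
  (949/48, -173/16)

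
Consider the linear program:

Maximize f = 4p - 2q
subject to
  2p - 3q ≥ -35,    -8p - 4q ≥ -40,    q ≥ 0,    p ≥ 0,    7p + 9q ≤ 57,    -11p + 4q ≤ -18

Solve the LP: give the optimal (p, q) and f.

p = 5, q = 0, maximum f = 20

The optimum lies where -8p - 4q = -40 and q = 0.
Solving simultaneously gives p = 5, q = 0.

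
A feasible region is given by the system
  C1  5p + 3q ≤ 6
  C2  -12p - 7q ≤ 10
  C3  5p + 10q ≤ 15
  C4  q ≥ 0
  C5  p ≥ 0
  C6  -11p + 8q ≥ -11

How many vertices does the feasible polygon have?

The feasible vertices (each the meet of two boundaries and inside every other half-plane) are:
  (3/7, 9/7)
  (81/73, 11/73)
  (0, 3/2)
  (0, 0)
  (1, 0)

5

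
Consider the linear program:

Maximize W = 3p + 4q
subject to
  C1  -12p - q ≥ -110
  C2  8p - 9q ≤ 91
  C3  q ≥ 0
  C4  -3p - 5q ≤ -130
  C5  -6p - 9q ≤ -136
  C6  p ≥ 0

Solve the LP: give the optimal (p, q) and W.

p = 0, q = 110, maximum W = 440

At the optimal vertex, -12p - q = -110 and p = 0.
Solving simultaneously gives p = 0, q = 110.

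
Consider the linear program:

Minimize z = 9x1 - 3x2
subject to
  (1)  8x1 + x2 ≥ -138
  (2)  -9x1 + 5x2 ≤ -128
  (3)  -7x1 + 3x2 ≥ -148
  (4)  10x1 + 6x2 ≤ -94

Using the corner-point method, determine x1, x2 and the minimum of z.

x1 = -562/49, x2 = -2266/49, minimum z = 1740/49

Extreme points and z = 9x1 - 3x2:
  (-562/49, -2266/49) → z = 1740/49
  (-266/31, -2150/31) → z = 4056/31
  (149/52, -1063/52) → z = 2265/26
  (101/12, -1069/36) → z = 989/6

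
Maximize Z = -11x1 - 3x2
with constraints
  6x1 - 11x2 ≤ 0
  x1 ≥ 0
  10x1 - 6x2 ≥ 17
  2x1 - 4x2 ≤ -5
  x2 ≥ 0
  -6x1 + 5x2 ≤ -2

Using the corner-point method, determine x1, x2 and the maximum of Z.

x1 = 7/2, x2 = 3, maximum Z = -95/2

The feasible region is unbounded (it extends along (11, 6), (5, 6)), but Z strictly decreases along every unbounded feasible direction, so there is no improving ray and the maximum is attained at a vertex.

The optimum lies where 10x1 - 6x2 = 17 and 2x1 - 4x2 = -5.
Solving simultaneously gives x1 = 7/2, x2 = 3.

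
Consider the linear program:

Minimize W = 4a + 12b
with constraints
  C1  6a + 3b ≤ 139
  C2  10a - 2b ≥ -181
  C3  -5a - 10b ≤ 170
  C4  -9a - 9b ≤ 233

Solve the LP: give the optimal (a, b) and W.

a = 380/9, b = -343/9, minimum W = -2596/9

Vertices and W = 4a + 12b:
  (-265/42, 1238/21) → W = 14326/21
  (380/9, -343/9) → W = -2596/9
  (-2095/108, -701/108) → W = -4198/27
  (-160/9, -73/9) → W = -1516/9

At the optimal vertex, 6a + 3b = 139 and -5a - 10b = 170.
Solving simultaneously gives a = 380/9, b = -343/9.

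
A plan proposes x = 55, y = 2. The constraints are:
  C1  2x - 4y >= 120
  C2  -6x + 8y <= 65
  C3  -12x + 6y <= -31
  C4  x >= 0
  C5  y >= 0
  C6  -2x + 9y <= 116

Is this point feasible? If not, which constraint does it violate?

Constraint C1: 2x - 4y = 102, which is not ≥ 120. All other constraints are satisfied.

not feasible — violates C1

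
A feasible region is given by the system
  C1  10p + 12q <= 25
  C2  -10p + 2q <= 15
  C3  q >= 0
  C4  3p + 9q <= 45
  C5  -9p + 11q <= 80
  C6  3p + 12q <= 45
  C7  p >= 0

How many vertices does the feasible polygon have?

3

Of the 21 pairwise boundary intersections, those satisfying every inequality are:
  (5/2, 0)
  (0, 25/12)
  (0, 0)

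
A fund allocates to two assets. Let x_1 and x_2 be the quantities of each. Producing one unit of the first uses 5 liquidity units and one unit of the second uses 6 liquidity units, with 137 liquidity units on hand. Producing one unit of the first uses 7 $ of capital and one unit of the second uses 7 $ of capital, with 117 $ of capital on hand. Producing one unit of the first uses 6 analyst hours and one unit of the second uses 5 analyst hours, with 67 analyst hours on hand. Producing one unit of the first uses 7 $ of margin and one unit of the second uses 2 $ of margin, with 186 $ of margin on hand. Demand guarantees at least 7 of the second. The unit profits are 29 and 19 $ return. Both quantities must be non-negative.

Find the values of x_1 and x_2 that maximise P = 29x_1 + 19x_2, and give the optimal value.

x_1 = 16/3, x_2 = 7, maximum P = 863/3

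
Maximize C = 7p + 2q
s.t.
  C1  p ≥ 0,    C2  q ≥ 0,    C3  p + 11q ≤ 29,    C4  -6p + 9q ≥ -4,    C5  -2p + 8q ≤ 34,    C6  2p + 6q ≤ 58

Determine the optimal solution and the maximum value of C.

Feasible corners and C = 7p + 2q:
  (0, 0) → C = 0
  (0, 29/11) → C = 58/11
  (2/3, 0) → C = 14/3
  (61/15, 34/15) → C = 33

p = 61/15, q = 34/15, maximum C = 33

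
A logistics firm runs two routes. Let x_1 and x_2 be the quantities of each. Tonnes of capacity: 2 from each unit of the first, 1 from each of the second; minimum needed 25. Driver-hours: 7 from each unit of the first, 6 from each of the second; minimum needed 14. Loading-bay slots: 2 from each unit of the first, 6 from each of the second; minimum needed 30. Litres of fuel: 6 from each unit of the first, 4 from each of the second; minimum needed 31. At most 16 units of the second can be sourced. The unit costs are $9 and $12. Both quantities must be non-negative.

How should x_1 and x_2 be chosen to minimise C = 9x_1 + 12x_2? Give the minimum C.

x_1 = 12, x_2 = 1, minimum C = 120

Vertices and C = 9x_1 + 12x_2:
  (15, 0) → C = 135
  (12, 1) → C = 120
  (9/2, 16) → C = 465/2
The feasible region is unbounded (it extends along (1, 0)), but C strictly increases along every unbounded feasible direction, so there is no improving ray and the minimum is attained at a vertex.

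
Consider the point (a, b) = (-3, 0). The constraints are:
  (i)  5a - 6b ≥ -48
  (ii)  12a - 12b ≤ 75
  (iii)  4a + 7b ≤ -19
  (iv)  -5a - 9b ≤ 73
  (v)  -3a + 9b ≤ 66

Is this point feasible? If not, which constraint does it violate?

not feasible — violates (iii)

Constraint (iii): 4a + 7b = -12, which is not ≤ -19. All other constraints are satisfied.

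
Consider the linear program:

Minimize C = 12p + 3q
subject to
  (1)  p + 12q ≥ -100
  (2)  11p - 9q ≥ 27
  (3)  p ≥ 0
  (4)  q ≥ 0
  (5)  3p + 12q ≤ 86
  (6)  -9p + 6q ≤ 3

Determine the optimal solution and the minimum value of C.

Extreme points and C = 12p + 3q:
  (27/11, 0) → C = 324/11
  (366/53, 865/159) → C = 5257/53
  (86/3, 0) → C = 344

p = 27/11, q = 0, minimum C = 324/11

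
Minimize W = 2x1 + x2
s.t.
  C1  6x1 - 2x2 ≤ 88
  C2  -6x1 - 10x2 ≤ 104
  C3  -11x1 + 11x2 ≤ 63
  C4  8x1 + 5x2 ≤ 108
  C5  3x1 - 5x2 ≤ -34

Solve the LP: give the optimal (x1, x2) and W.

Extreme points and W = 2x1 + x2:
  (873/143, 1692/143) → W = 3438/143
  (59/22, 185/22) → W = 303/22
  (74/11, 596/55) → W = 1336/55

x1 = 59/22, x2 = 185/22, minimum W = 303/22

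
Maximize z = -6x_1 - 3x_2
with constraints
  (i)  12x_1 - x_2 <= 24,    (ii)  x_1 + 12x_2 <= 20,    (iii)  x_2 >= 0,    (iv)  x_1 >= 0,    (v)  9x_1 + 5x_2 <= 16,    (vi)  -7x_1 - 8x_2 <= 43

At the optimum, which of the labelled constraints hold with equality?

Vertices and z = -6x_1 - 3x_2:
  (0, 5/3) → z = -5
  (92/103, 164/103) → z = -1044/103
  (0, 0) → z = 0
  (16/9, 0) → z = -32/3

The maximum is at (0, 0). Substituting into each constraint, equality holds for (iii) and (iv); the remaining constraints have slack.

(iii) and (iv)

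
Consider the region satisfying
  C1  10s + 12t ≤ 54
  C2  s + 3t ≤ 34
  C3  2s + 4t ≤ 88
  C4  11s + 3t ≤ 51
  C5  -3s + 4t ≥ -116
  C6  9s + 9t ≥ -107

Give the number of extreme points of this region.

Pairwise boundary intersections that survive every other constraint:
  (-41/3, 143/9)
  (75/17, 14/17)
  (-209/6, 413/18)
  (552/53, -1123/53)
  (88/9, -65/3)

5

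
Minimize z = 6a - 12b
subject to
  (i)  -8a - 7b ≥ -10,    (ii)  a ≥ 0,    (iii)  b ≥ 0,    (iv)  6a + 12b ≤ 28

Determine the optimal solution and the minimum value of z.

a = 0, b = 10/7, minimum z = -120/7

Corner points and z = 6a - 12b:
  (0, 10/7) → z = -120/7
  (5/4, 0) → z = 15/2
  (0, 0) → z = 0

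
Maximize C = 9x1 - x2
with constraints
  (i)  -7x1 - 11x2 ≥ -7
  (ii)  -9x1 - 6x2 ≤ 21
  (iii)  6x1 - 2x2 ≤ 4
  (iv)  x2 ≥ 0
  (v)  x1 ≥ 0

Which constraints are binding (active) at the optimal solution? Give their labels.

(i) and (iii)

Vertices and C = 9x1 - x2:
  (29/40, 7/40) → C = 127/20
  (0, 7/11) → C = -7/11
  (2/3, 0) → C = 6
  (0, 0) → C = 0

The maximum is at (29/40, 7/40). Substituting into each constraint, equality holds for (i) and (iii); the remaining constraints have slack.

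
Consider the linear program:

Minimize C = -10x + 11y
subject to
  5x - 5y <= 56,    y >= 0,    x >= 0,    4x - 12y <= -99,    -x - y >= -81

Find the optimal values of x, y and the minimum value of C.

Vertices and C = -10x + 11y:
  (1167/40, 719/40) → C = -3761/40
  (461/10, 349/10) → C = -771/10
  (0, 33/4) → C = 363/4
  (0, 81) → C = 891

x = 1167/40, y = 719/40, minimum C = -3761/40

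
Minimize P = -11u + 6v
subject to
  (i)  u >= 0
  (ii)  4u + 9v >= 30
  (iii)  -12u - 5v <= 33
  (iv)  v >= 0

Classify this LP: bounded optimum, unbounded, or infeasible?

From the feasible point (0, 10/3), moving in the direction (1, 0) keeps every constraint satisfied while P decreases without bound.

unbounded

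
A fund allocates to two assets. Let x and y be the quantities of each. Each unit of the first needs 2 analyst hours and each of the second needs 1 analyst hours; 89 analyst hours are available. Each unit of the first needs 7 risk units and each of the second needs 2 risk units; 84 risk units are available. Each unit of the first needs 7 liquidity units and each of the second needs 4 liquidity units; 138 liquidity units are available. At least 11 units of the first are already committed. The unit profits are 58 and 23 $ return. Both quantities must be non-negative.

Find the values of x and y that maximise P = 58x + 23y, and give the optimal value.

Extreme points and P = 58x + 23y:
  (12, 0) → P = 696
  (11, 0) → P = 638
  (11, 7/2) → P = 1437/2

The binding constraints are 7x + 2y = 84 and x = 11.
Solving simultaneously gives x = 11, y = 7/2.

x = 11, y = 7/2, maximum P = 1437/2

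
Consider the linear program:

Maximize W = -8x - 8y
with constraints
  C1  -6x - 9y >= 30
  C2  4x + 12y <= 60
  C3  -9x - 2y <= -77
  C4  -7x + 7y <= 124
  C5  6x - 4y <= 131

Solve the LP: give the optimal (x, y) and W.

x = 95/8, y = -239/16, maximum W = 49/2

Extreme points and W = -8x - 8y:
  (251/23, -244/23) → W = -56/23
  (353/26, -161/13) → W = -124/13
  (95/8, -239/16) → W = 49/2

The binding constraints are -9x - 2y = -77 and 6x - 4y = 131.
Solving simultaneously gives x = 95/8, y = -239/16.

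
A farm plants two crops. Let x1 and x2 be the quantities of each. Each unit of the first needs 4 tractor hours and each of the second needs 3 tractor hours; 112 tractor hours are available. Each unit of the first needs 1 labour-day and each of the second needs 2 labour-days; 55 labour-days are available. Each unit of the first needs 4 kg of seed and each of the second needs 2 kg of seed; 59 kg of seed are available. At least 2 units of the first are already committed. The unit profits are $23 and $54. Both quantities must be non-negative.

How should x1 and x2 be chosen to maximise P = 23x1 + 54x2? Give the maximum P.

x1 = 2, x2 = 51/2, maximum P = 1423

Feasible corners and P = 23x1 + 54x2:
  (59/4, 0) → P = 1357/4
  (2, 0) → P = 46
  (2, 51/2) → P = 1423

The optimum lies where 4x1 + 2x2 = 59 and x1 = 2.
Solving simultaneously gives x1 = 2, x2 = 51/2.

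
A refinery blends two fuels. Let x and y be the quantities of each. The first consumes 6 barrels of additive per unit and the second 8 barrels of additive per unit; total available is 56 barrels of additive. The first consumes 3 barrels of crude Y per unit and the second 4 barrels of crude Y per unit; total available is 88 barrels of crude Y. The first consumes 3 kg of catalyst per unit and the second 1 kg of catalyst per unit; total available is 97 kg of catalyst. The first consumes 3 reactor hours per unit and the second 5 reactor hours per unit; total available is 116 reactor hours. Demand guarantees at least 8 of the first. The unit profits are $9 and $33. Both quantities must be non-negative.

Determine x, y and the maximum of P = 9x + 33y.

x = 8, y = 1, maximum P = 105

Vertices and P = 9x + 33y:
  (28/3, 0) → P = 84
  (8, 0) → P = 72
  (8, 1) → P = 105

At the optimal vertex, 6x + 8y = 56 and x = 8.
Solving simultaneously gives x = 8, y = 1.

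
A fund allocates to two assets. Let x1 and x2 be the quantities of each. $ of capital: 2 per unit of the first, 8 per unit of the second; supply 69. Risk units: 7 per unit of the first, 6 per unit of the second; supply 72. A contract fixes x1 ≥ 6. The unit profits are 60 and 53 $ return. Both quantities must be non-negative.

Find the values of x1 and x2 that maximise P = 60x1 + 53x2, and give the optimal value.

x1 = 6, x2 = 5, maximum P = 625

Vertices and P = 60x1 + 53x2:
  (72/7, 0) → P = 4320/7
  (6, 0) → P = 360
  (6, 5) → P = 625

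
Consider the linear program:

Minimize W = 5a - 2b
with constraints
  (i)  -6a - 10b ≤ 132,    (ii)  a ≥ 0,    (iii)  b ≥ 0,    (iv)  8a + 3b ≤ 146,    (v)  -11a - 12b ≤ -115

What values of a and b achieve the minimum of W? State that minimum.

Vertices and W = 5a - 2b:
  (0, 146/3) → W = -292/3
  (0, 115/12) → W = -115/6
  (73/4, 0) → W = 365/4
  (115/11, 0) → W = 575/11

At the optimal vertex, a = 0 and 8a + 3b = 146.
Solving simultaneously gives a = 0, b = 146/3.

a = 0, b = 146/3, minimum W = -292/3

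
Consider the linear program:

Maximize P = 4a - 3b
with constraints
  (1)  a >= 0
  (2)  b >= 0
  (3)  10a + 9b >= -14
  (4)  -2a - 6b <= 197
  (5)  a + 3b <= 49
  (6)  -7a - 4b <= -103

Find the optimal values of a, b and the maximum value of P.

a = 49, b = 0, maximum P = 196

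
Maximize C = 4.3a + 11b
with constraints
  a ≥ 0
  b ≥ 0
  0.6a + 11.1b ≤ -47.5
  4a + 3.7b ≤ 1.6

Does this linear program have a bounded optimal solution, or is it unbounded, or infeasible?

The boundaries a = 0 and b = 0 meet at (0, 0), but that point violates 0.6a + 11.1b ≤ -47.5. Every candidate vertex is excluded by some other constraint, so the feasible region is empty.

infeasible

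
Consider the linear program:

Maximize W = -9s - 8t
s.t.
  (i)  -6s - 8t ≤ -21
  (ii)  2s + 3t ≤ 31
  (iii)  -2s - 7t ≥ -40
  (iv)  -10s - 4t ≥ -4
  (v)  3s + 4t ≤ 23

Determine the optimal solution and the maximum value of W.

s = -173/26, t = 99/13, maximum W = -27/26

Feasible corners and W = -9s - 8t:
  (-173/26, 99/13) → W = -27/26
  (-13/14, 93/28) → W = -255/14
  (-66/31, 196/31) → W = -974/31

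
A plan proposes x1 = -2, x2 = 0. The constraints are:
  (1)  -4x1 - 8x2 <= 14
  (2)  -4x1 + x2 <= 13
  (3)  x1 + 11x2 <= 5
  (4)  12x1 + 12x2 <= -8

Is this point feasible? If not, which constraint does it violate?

(1): 8 ≤ 14 ✓
(2): 8 ≤ 13 ✓
(3): -2 ≤ 5 ✓
(4): -24 ≤ -8 ✓

feasible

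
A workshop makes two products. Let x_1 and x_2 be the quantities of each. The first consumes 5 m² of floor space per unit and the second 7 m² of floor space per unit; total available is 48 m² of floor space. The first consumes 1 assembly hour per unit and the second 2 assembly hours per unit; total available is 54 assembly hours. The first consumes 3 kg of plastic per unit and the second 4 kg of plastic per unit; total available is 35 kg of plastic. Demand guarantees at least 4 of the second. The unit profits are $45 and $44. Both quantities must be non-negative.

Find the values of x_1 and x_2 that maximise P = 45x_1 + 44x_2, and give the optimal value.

x_1 = 4, x_2 = 4, maximum P = 356

Extreme points and P = 45x_1 + 44x_2:
  (0, 48/7) → P = 2112/7
  (0, 4) → P = 176
  (4, 4) → P = 356

The optimum lies where 5x_1 + 7x_2 = 48 and x_2 = 4.
Solving simultaneously gives x_1 = 4, x_2 = 4.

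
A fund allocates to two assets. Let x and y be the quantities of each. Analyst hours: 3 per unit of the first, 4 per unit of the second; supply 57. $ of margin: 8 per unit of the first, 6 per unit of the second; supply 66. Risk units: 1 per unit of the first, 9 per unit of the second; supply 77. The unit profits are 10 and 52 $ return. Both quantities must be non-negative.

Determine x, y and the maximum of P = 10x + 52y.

x = 2, y = 25/3, maximum P = 1360/3

Feasible corners and P = 10x + 52y:
  (0, 0) → P = 0
  (0, 77/9) → P = 4004/9
  (33/4, 0) → P = 165/2
  (2, 25/3) → P = 1360/3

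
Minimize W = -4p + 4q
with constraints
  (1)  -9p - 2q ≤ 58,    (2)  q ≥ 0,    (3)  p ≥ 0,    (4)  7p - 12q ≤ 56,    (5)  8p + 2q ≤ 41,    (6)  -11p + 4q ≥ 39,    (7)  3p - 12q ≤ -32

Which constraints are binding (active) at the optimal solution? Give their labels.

(3) and (6)

Corner points and W = -4p + 4q:
  (0, 41/2) → W = 82
  (0, 39/4) → W = 39
  (43/27, 763/54) → W = 1354/27

The minimum is at (0, 39/4). Substituting into each constraint, equality holds for (3) and (6); the remaining constraints have slack.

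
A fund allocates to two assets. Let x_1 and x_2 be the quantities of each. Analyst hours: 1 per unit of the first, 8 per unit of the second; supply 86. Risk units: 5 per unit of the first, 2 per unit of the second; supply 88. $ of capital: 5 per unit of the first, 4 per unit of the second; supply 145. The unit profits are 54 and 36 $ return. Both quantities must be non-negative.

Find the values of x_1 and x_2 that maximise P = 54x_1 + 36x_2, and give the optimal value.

x_1 = 14, x_2 = 9, maximum P = 1080

Feasible corners and P = 54x_1 + 36x_2:
  (0, 0) → P = 0
  (0, 43/4) → P = 387
  (88/5, 0) → P = 4752/5
  (14, 9) → P = 1080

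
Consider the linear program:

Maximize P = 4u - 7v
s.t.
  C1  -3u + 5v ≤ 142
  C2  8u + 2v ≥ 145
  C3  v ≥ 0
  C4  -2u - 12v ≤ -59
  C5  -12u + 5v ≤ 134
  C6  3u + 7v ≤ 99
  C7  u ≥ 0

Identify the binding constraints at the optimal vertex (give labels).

Extreme points and P = 4u - 7v:
  (811/46, 91/46) → P = 2607/46
  (817/50, 357/50) → P = 769/50
  (59/2, 0) → P = 118
  (33, 0) → P = 132

The maximum is at (33, 0). Substituting into each constraint, equality holds for C3 and C6; the remaining constraints have slack.

C3 and C6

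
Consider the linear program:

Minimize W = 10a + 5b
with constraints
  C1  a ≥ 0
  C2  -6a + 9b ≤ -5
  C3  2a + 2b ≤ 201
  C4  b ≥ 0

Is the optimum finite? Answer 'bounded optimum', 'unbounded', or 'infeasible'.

bounded optimum

Corner points and W = 10a + 5b:
  (1819/30, 598/15) → W = 2417/3
  (5/6, 0) → W = 25/3
  (201/2, 0) → W = 1005
The feasible region has finitely many vertices and no improving ray; the minimum is 25/3 at (5/6, 0).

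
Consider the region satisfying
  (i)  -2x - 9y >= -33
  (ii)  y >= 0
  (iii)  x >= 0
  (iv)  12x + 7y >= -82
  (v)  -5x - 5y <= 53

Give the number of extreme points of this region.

3

Pairwise boundary intersections that survive every other constraint:
  (33/2, 0)
  (0, 11/3)
  (0, 0)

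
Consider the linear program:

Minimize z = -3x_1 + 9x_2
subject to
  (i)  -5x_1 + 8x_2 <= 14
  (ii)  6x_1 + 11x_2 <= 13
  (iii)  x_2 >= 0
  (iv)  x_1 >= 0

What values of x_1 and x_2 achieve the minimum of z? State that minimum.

x_1 = 13/6, x_2 = 0, minimum z = -13/2

Extreme points and z = -3x_1 + 9x_2:
  (13/6, 0) → z = -13/2
  (0, 13/11) → z = 117/11
  (0, 0) → z = 0

At the optimal vertex, 6x_1 + 11x_2 = 13 and x_2 = 0.
Solving simultaneously gives x_1 = 13/6, x_2 = 0.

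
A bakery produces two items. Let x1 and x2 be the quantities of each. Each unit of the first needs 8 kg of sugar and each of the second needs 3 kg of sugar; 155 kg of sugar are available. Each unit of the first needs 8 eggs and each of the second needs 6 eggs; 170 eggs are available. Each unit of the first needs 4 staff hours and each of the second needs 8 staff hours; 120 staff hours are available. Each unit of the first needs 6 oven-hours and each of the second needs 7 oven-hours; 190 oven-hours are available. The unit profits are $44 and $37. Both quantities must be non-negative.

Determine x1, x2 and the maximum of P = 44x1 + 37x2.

Vertices and P = 44x1 + 37x2:
  (0, 0) → P = 0
  (0, 15) → P = 555
  (155/8, 0) → P = 1705/2
  (35/2, 5) → P = 955
  (16, 7) → P = 963

At the optimal vertex, 8x1 + 6x2 = 170 and 4x1 + 8x2 = 120.
Solving simultaneously gives x1 = 16, x2 = 7.

x1 = 16, x2 = 7, maximum P = 963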